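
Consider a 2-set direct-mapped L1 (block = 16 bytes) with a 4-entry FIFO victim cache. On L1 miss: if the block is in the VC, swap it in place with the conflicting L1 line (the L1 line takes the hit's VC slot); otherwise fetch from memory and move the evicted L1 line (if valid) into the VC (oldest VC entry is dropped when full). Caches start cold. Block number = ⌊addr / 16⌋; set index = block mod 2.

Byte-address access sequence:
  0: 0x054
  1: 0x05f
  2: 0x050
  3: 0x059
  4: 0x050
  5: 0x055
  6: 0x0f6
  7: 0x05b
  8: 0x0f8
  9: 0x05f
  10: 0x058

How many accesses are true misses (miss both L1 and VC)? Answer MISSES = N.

MISSES = 2

0: 0x54 (blk 5, set 1) → MISS  vc=[]
1: 0x5f (blk 5, set 1) → L1-HIT  vc=[]
2: 0x50 (blk 5, set 1) → L1-HIT  vc=[]
3: 0x59 (blk 5, set 1) → L1-HIT  vc=[]
4: 0x50 (blk 5, set 1) → L1-HIT  vc=[]
5: 0x55 (blk 5, set 1) → L1-HIT  vc=[]
6: 0xf6 (blk 15, set 1) → MISS  vc=[5]
7: 0x5b (blk 5, set 1) → VC-HIT  vc=[15]
8: 0xf8 (blk 15, set 1) → VC-HIT  vc=[5]
9: 0x5f (blk 5, set 1) → VC-HIT  vc=[15]
10: 0x58 (blk 5, set 1) → L1-HIT  vc=[15]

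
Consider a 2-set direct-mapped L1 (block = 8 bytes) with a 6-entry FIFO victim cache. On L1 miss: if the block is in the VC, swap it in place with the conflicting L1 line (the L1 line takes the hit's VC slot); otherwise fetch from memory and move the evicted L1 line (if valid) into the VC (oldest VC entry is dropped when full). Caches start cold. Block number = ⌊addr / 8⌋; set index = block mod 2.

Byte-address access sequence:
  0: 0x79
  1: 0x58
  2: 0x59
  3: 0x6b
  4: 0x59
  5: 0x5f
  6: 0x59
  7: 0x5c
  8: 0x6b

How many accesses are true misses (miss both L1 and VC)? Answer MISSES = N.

MISSES = 3

0: 0x79 (blk 15, set 1) → MISS  vc=[]
1: 0x58 (blk 11, set 1) → MISS  vc=[15]
2: 0x59 (blk 11, set 1) → L1-HIT  vc=[15]
3: 0x6b (blk 13, set 1) → MISS  vc=[15, 11]
4: 0x59 (blk 11, set 1) → VC-HIT  vc=[15, 13]
5: 0x5f (blk 11, set 1) → L1-HIT  vc=[15, 13]
6: 0x59 (blk 11, set 1) → L1-HIT  vc=[15, 13]
7: 0x5c (blk 11, set 1) → L1-HIT  vc=[15, 13]
8: 0x6b (blk 13, set 1) → VC-HIT  vc=[15, 11]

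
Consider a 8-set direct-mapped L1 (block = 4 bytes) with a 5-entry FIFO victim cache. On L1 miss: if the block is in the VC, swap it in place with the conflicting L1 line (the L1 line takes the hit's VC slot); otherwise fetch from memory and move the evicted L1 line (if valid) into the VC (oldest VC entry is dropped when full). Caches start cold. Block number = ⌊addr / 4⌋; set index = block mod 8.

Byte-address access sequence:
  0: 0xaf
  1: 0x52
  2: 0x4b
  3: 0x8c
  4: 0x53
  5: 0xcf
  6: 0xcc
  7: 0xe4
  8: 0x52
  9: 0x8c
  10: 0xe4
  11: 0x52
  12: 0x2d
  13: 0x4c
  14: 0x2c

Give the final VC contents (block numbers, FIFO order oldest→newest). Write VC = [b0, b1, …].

0: 0xaf (blk 43, set 3) → MISS  vc=[]
1: 0x52 (blk 20, set 4) → MISS  vc=[]
2: 0x4b (blk 18, set 2) → MISS  vc=[]
3: 0x8c (blk 35, set 3) → MISS  vc=[43]
4: 0x53 (blk 20, set 4) → L1-HIT  vc=[43]
5: 0xcf (blk 51, set 3) → MISS  vc=[43, 35]
6: 0xcc (blk 51, set 3) → L1-HIT  vc=[43, 35]
7: 0xe4 (blk 57, set 1) → MISS  vc=[43, 35]
8: 0x52 (blk 20, set 4) → L1-HIT  vc=[43, 35]
9: 0x8c (blk 35, set 3) → VC-HIT  vc=[43, 51]
10: 0xe4 (blk 57, set 1) → L1-HIT  vc=[43, 51]
11: 0x52 (blk 20, set 4) → L1-HIT  vc=[43, 51]
12: 0x2d (blk 11, set 3) → MISS  vc=[43, 51, 35]
13: 0x4c (blk 19, set 3) → MISS  vc=[43, 51, 35, 11]
14: 0x2c (blk 11, set 3) → VC-HIT  vc=[43, 51, 35, 19]

VC = [43, 51, 35, 19]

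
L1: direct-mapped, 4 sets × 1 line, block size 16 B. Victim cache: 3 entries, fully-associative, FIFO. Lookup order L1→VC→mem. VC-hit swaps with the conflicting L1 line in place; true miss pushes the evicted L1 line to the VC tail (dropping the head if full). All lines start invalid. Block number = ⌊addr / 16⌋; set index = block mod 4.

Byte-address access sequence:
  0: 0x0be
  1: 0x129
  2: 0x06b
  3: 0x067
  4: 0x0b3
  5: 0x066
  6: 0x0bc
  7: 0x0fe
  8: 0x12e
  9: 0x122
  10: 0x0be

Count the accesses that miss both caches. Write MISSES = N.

MISSES = 4

0: 0xbe (blk 11, set 3) → MISS  vc=[]
1: 0x129 (blk 18, set 2) → MISS  vc=[]
2: 0x6b (blk 6, set 2) → MISS  vc=[18]
3: 0x67 (blk 6, set 2) → L1-HIT  vc=[18]
4: 0xb3 (blk 11, set 3) → L1-HIT  vc=[18]
5: 0x66 (blk 6, set 2) → L1-HIT  vc=[18]
6: 0xbc (blk 11, set 3) → L1-HIT  vc=[18]
7: 0xfe (blk 15, set 3) → MISS  vc=[18, 11]
8: 0x12e (blk 18, set 2) → VC-HIT  vc=[6, 11]
9: 0x122 (blk 18, set 2) → L1-HIT  vc=[6, 11]
10: 0xbe (blk 11, set 3) → VC-HIT  vc=[6, 15]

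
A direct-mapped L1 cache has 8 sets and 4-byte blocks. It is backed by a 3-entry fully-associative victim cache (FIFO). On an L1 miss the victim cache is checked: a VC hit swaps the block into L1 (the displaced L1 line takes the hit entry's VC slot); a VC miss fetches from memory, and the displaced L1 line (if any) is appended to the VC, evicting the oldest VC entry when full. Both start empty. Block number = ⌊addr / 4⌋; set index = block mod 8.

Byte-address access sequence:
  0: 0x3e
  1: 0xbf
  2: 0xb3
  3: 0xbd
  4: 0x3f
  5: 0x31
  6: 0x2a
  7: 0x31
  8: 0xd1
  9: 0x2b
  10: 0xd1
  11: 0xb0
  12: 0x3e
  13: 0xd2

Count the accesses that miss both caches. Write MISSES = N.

MISSES = 6

  [0] addr=0x3e blk=15 s=7: MISS | VC []
  [1] addr=0xbf blk=47 s=7: MISS | VC [15]
  [2] addr=0xb3 blk=44 s=4: MISS | VC [15]
  [3] addr=0xbd blk=47 s=7: L1-HIT | VC [15]
  [4] addr=0x3f blk=15 s=7: VC-HIT | VC [47]
  [5] addr=0x31 blk=12 s=4: MISS | VC [47, 44]
  [6] addr=0x2a blk=10 s=2: MISS | VC [47, 44]
  [7] addr=0x31 blk=12 s=4: L1-HIT | VC [47, 44]
  [8] addr=0xd1 blk=52 s=4: MISS | VC [47, 44, 12]
  [9] addr=0x2b blk=10 s=2: L1-HIT | VC [47, 44, 12]
  [10] addr=0xd1 blk=52 s=4: L1-HIT | VC [47, 44, 12]
  [11] addr=0xb0 blk=44 s=4: VC-HIT | VC [47, 52, 12]
  [12] addr=0x3e blk=15 s=7: L1-HIT | VC [47, 52, 12]
  [13] addr=0xd2 blk=52 s=4: VC-HIT | VC [47, 44, 12]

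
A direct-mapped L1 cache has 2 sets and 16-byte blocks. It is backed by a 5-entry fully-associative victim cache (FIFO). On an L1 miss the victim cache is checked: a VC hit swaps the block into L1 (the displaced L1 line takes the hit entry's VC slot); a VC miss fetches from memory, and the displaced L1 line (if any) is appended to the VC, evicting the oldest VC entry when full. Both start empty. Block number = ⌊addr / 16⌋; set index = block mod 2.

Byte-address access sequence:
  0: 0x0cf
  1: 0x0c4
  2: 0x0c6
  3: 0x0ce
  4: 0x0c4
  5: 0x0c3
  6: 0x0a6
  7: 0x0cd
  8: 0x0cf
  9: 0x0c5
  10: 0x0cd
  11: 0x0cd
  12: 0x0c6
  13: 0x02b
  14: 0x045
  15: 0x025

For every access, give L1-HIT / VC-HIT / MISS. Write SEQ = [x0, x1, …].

SEQ = [MISS, L1-HIT, L1-HIT, L1-HIT, L1-HIT, L1-HIT, MISS, VC-HIT, L1-HIT, L1-HIT, L1-HIT, L1-HIT, L1-HIT, MISS, MISS, VC-HIT]

  [0] addr=0xcf blk=12 s=0: MISS | VC []
  [1] addr=0xc4 blk=12 s=0: L1-HIT | VC []
  [2] addr=0xc6 blk=12 s=0: L1-HIT | VC []
  [3] addr=0xce blk=12 s=0: L1-HIT | VC []
  [4] addr=0xc4 blk=12 s=0: L1-HIT | VC []
  [5] addr=0xc3 blk=12 s=0: L1-HIT | VC []
  [6] addr=0xa6 blk=10 s=0: MISS | VC [12]
  [7] addr=0xcd blk=12 s=0: VC-HIT | VC [10]
  [8] addr=0xcf blk=12 s=0: L1-HIT | VC [10]
  [9] addr=0xc5 blk=12 s=0: L1-HIT | VC [10]
  [10] addr=0xcd blk=12 s=0: L1-HIT | VC [10]
  [11] addr=0xcd blk=12 s=0: L1-HIT | VC [10]
  [12] addr=0xc6 blk=12 s=0: L1-HIT | VC [10]
  [13] addr=0x2b blk=2 s=0: MISS | VC [10, 12]
  [14] addr=0x45 blk=4 s=0: MISS | VC [10, 12, 2]
  [15] addr=0x25 blk=2 s=0: VC-HIT | VC [10, 12, 4]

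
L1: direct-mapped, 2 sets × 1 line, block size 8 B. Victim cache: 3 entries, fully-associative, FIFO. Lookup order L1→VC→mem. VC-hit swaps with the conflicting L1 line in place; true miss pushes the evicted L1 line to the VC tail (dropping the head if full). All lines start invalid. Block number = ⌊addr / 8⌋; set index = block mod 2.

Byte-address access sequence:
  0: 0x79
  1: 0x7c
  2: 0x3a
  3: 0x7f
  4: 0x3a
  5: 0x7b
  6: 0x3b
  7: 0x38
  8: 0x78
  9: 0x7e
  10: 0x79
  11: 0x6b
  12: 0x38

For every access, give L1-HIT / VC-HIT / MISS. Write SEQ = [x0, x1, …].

#0 0x79→b15/s1 MISS; vc=[]
#1 0x7c→b15/s1 L1-HIT; vc=[]
#2 0x3a→b7/s1 MISS; vc=[15]
#3 0x7f→b15/s1 VC-HIT; vc=[7]
#4 0x3a→b7/s1 VC-HIT; vc=[15]
#5 0x7b→b15/s1 VC-HIT; vc=[7]
#6 0x3b→b7/s1 VC-HIT; vc=[15]
#7 0x38→b7/s1 L1-HIT; vc=[15]
#8 0x78→b15/s1 VC-HIT; vc=[7]
#9 0x7e→b15/s1 L1-HIT; vc=[7]
#10 0x79→b15/s1 L1-HIT; vc=[7]
#11 0x6b→b13/s1 MISS; vc=[7,15]
#12 0x38→b7/s1 VC-HIT; vc=[13,15]

SEQ = [MISS, L1-HIT, MISS, VC-HIT, VC-HIT, VC-HIT, VC-HIT, L1-HIT, VC-HIT, L1-HIT, L1-HIT, MISS, VC-HIT]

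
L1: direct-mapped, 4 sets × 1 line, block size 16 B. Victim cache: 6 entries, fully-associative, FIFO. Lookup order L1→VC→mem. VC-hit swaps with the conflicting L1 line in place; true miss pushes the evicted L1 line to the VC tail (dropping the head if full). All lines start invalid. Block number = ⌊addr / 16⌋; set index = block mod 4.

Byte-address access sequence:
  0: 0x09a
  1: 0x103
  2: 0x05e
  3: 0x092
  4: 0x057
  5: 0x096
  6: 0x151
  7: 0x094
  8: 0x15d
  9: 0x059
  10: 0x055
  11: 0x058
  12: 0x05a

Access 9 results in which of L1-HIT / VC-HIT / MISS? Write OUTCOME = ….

0: 0x9a (blk 9, set 1) → MISS  vc=[]
1: 0x103 (blk 16, set 0) → MISS  vc=[]
2: 0x5e (blk 5, set 1) → MISS  vc=[9]
3: 0x92 (blk 9, set 1) → VC-HIT  vc=[5]
4: 0x57 (blk 5, set 1) → VC-HIT  vc=[9]
5: 0x96 (blk 9, set 1) → VC-HIT  vc=[5]
6: 0x151 (blk 21, set 1) → MISS  vc=[5, 9]
7: 0x94 (blk 9, set 1) → VC-HIT  vc=[5, 21]
8: 0x15d (blk 21, set 1) → VC-HIT  vc=[5, 9]
9: 0x59 (blk 5, set 1) → VC-HIT  vc=[21, 9]
10: 0x55 (blk 5, set 1) → L1-HIT  vc=[21, 9]
11: 0x58 (blk 5, set 1) → L1-HIT  vc=[21, 9]
12: 0x5a (blk 5, set 1) → L1-HIT  vc=[21, 9]

OUTCOME = VC-HIT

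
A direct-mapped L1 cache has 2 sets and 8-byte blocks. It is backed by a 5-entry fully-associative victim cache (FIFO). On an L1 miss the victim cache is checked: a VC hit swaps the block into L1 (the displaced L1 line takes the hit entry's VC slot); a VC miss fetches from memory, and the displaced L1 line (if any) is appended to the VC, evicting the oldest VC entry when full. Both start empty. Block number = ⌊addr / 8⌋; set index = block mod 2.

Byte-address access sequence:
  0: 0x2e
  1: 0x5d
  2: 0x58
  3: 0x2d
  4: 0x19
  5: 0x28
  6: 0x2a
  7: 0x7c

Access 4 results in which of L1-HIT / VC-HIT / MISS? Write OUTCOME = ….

OUTCOME = MISS

0: 0x2e (blk 5, set 1) → MISS  vc=[]
1: 0x5d (blk 11, set 1) → MISS  vc=[5]
2: 0x58 (blk 11, set 1) → L1-HIT  vc=[5]
3: 0x2d (blk 5, set 1) → VC-HIT  vc=[11]
4: 0x19 (blk 3, set 1) → MISS  vc=[11, 5]
5: 0x28 (blk 5, set 1) → VC-HIT  vc=[11, 3]
6: 0x2a (blk 5, set 1) → L1-HIT  vc=[11, 3]
7: 0x7c (blk 15, set 1) → MISS  vc=[11, 3, 5]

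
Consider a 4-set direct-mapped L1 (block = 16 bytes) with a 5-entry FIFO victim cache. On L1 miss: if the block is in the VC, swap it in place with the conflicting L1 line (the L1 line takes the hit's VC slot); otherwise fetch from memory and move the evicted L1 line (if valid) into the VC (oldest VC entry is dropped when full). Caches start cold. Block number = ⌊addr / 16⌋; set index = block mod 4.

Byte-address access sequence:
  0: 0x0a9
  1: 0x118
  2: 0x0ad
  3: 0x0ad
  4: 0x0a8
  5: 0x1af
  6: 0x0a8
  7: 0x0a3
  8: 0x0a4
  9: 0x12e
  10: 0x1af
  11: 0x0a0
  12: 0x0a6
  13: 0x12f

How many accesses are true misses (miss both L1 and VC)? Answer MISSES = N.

MISSES = 4

#0 0xa9→b10/s2 MISS; vc=[]
#1 0x118→b17/s1 MISS; vc=[]
#2 0xad→b10/s2 L1-HIT; vc=[]
#3 0xad→b10/s2 L1-HIT; vc=[]
#4 0xa8→b10/s2 L1-HIT; vc=[]
#5 0x1af→b26/s2 MISS; vc=[10]
#6 0xa8→b10/s2 VC-HIT; vc=[26]
#7 0xa3→b10/s2 L1-HIT; vc=[26]
#8 0xa4→b10/s2 L1-HIT; vc=[26]
#9 0x12e→b18/s2 MISS; vc=[26,10]
#10 0x1af→b26/s2 VC-HIT; vc=[18,10]
#11 0xa0→b10/s2 VC-HIT; vc=[18,26]
#12 0xa6→b10/s2 L1-HIT; vc=[18,26]
#13 0x12f→b18/s2 VC-HIT; vc=[10,26]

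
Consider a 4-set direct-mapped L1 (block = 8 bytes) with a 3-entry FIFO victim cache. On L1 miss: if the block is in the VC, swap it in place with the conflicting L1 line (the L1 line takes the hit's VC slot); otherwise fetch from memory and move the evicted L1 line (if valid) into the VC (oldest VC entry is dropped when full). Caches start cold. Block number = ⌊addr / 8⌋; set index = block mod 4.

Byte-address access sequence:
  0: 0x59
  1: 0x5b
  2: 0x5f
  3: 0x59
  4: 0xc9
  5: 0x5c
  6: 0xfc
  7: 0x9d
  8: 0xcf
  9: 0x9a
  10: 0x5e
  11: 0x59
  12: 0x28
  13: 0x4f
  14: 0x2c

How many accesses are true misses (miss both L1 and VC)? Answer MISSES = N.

  [0] addr=0x59 blk=11 s=3: MISS | VC []
  [1] addr=0x5b blk=11 s=3: L1-HIT | VC []
  [2] addr=0x5f blk=11 s=3: L1-HIT | VC []
  [3] addr=0x59 blk=11 s=3: L1-HIT | VC []
  [4] addr=0xc9 blk=25 s=1: MISS | VC []
  [5] addr=0x5c blk=11 s=3: L1-HIT | VC []
  [6] addr=0xfc blk=31 s=3: MISS | VC [11]
  [7] addr=0x9d blk=19 s=3: MISS | VC [11, 31]
  [8] addr=0xcf blk=25 s=1: L1-HIT | VC [11, 31]
  [9] addr=0x9a blk=19 s=3: L1-HIT | VC [11, 31]
  [10] addr=0x5e blk=11 s=3: VC-HIT | VC [19, 31]
  [11] addr=0x59 blk=11 s=3: L1-HIT | VC [19, 31]
  [12] addr=0x28 blk=5 s=1: MISS | VC [19, 31, 25]
  [13] addr=0x4f blk=9 s=1: MISS | VC [31, 25, 5]
  [14] addr=0x2c blk=5 s=1: VC-HIT | VC [31, 25, 9]

MISSES = 6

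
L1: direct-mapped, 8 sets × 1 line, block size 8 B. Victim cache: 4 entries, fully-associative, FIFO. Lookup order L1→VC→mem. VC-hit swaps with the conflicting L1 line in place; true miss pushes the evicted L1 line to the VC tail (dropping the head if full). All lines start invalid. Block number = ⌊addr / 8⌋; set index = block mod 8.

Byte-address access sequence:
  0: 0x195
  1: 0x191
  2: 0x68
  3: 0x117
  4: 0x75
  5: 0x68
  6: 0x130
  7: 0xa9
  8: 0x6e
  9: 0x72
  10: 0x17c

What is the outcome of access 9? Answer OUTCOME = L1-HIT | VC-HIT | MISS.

OUTCOME = VC-HIT

#0 0x195→b50/s2 MISS; vc=[]
#1 0x191→b50/s2 L1-HIT; vc=[]
#2 0x68→b13/s5 MISS; vc=[]
#3 0x117→b34/s2 MISS; vc=[50]
#4 0x75→b14/s6 MISS; vc=[50]
#5 0x68→b13/s5 L1-HIT; vc=[50]
#6 0x130→b38/s6 MISS; vc=[50,14]
#7 0xa9→b21/s5 MISS; vc=[50,14,13]
#8 0x6e→b13/s5 VC-HIT; vc=[50,14,21]
#9 0x72→b14/s6 VC-HIT; vc=[50,38,21]
#10 0x17c→b47/s7 MISS; vc=[50,38,21]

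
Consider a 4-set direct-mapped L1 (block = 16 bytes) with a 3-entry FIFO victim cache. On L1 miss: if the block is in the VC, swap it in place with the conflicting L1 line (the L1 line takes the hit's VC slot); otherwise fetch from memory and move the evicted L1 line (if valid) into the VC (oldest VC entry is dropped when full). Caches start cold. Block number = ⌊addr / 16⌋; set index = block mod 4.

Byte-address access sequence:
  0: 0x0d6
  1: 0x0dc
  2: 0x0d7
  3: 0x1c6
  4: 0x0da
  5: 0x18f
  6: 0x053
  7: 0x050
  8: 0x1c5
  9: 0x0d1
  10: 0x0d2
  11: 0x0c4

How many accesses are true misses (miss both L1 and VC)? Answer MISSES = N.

#0 0xd6→b13/s1 MISS; vc=[]
#1 0xdc→b13/s1 L1-HIT; vc=[]
#2 0xd7→b13/s1 L1-HIT; vc=[]
#3 0x1c6→b28/s0 MISS; vc=[]
#4 0xda→b13/s1 L1-HIT; vc=[]
#5 0x18f→b24/s0 MISS; vc=[28]
#6 0x53→b5/s1 MISS; vc=[28,13]
#7 0x50→b5/s1 L1-HIT; vc=[28,13]
#8 0x1c5→b28/s0 VC-HIT; vc=[24,13]
#9 0xd1→b13/s1 VC-HIT; vc=[24,5]
#10 0xd2→b13/s1 L1-HIT; vc=[24,5]
#11 0xc4→b12/s0 MISS; vc=[24,5,28]

MISSES = 5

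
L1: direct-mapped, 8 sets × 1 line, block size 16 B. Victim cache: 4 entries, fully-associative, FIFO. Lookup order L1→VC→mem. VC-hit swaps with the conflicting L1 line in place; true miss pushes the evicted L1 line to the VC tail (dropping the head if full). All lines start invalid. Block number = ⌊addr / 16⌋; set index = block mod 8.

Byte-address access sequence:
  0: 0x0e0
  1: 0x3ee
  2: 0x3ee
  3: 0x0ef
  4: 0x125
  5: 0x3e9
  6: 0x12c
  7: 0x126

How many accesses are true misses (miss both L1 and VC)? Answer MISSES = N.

  [0] addr=0xe0 blk=14 s=6: MISS | VC []
  [1] addr=0x3ee blk=62 s=6: MISS | VC [14]
  [2] addr=0x3ee blk=62 s=6: L1-HIT | VC [14]
  [3] addr=0xef blk=14 s=6: VC-HIT | VC [62]
  [4] addr=0x125 blk=18 s=2: MISS | VC [62]
  [5] addr=0x3e9 blk=62 s=6: VC-HIT | VC [14]
  [6] addr=0x12c blk=18 s=2: L1-HIT | VC [14]
  [7] addr=0x126 blk=18 s=2: L1-HIT | VC [14]

MISSES = 3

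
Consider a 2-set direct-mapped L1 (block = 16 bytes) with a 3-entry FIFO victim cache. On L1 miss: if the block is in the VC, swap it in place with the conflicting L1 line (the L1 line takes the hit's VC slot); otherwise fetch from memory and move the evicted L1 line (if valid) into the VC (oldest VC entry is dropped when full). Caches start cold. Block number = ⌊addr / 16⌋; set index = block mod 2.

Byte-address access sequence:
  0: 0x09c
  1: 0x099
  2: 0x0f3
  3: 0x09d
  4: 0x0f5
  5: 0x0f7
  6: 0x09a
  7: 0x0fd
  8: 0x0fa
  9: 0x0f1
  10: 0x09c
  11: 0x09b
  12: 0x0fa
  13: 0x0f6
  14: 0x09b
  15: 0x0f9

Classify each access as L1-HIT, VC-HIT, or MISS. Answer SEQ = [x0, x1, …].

SEQ = [MISS, L1-HIT, MISS, VC-HIT, VC-HIT, L1-HIT, VC-HIT, VC-HIT, L1-HIT, L1-HIT, VC-HIT, L1-HIT, VC-HIT, L1-HIT, VC-HIT, VC-HIT]

0: 0x9c (blk 9, set 1) → MISS  vc=[]
1: 0x99 (blk 9, set 1) → L1-HIT  vc=[]
2: 0xf3 (blk 15, set 1) → MISS  vc=[9]
3: 0x9d (blk 9, set 1) → VC-HIT  vc=[15]
4: 0xf5 (blk 15, set 1) → VC-HIT  vc=[9]
5: 0xf7 (blk 15, set 1) → L1-HIT  vc=[9]
6: 0x9a (blk 9, set 1) → VC-HIT  vc=[15]
7: 0xfd (blk 15, set 1) → VC-HIT  vc=[9]
8: 0xfa (blk 15, set 1) → L1-HIT  vc=[9]
9: 0xf1 (blk 15, set 1) → L1-HIT  vc=[9]
10: 0x9c (blk 9, set 1) → VC-HIT  vc=[15]
11: 0x9b (blk 9, set 1) → L1-HIT  vc=[15]
12: 0xfa (blk 15, set 1) → VC-HIT  vc=[9]
13: 0xf6 (blk 15, set 1) → L1-HIT  vc=[9]
14: 0x9b (blk 9, set 1) → VC-HIT  vc=[15]
15: 0xf9 (blk 15, set 1) → VC-HIT  vc=[9]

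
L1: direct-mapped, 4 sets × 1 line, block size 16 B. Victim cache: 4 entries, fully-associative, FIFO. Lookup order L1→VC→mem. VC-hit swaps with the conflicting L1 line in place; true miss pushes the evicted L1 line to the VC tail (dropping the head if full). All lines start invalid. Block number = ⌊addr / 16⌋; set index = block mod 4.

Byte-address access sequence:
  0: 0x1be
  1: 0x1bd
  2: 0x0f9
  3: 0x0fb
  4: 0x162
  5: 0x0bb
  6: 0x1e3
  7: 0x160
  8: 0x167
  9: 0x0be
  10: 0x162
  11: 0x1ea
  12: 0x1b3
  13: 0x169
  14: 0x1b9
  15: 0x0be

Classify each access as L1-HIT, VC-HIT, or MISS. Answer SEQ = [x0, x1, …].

SEQ = [MISS, L1-HIT, MISS, L1-HIT, MISS, MISS, MISS, VC-HIT, L1-HIT, L1-HIT, L1-HIT, VC-HIT, VC-HIT, VC-HIT, L1-HIT, VC-HIT]

0: 0x1be (blk 27, set 3) → MISS  vc=[]
1: 0x1bd (blk 27, set 3) → L1-HIT  vc=[]
2: 0xf9 (blk 15, set 3) → MISS  vc=[27]
3: 0xfb (blk 15, set 3) → L1-HIT  vc=[27]
4: 0x162 (blk 22, set 2) → MISS  vc=[27]
5: 0xbb (blk 11, set 3) → MISS  vc=[27, 15]
6: 0x1e3 (blk 30, set 2) → MISS  vc=[27, 15, 22]
7: 0x160 (blk 22, set 2) → VC-HIT  vc=[27, 15, 30]
8: 0x167 (blk 22, set 2) → L1-HIT  vc=[27, 15, 30]
9: 0xbe (blk 11, set 3) → L1-HIT  vc=[27, 15, 30]
10: 0x162 (blk 22, set 2) → L1-HIT  vc=[27, 15, 30]
11: 0x1ea (blk 30, set 2) → VC-HIT  vc=[27, 15, 22]
12: 0x1b3 (blk 27, set 3) → VC-HIT  vc=[11, 15, 22]
13: 0x169 (blk 22, set 2) → VC-HIT  vc=[11, 15, 30]
14: 0x1b9 (blk 27, set 3) → L1-HIT  vc=[11, 15, 30]
15: 0xbe (blk 11, set 3) → VC-HIT  vc=[27, 15, 30]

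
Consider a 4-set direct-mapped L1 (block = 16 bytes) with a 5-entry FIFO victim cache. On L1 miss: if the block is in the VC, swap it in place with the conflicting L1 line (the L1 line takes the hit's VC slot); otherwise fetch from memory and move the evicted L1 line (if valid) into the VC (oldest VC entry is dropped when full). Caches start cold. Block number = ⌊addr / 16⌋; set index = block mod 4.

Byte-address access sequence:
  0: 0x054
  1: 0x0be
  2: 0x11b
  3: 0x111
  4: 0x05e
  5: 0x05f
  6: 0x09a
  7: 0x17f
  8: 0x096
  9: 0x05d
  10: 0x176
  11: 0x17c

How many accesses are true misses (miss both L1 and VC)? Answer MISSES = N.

MISSES = 5

0: 0x54 (blk 5, set 1) → MISS  vc=[]
1: 0xbe (blk 11, set 3) → MISS  vc=[]
2: 0x11b (blk 17, set 1) → MISS  vc=[5]
3: 0x111 (blk 17, set 1) → L1-HIT  vc=[5]
4: 0x5e (blk 5, set 1) → VC-HIT  vc=[17]
5: 0x5f (blk 5, set 1) → L1-HIT  vc=[17]
6: 0x9a (blk 9, set 1) → MISS  vc=[17, 5]
7: 0x17f (blk 23, set 3) → MISS  vc=[17, 5, 11]
8: 0x96 (blk 9, set 1) → L1-HIT  vc=[17, 5, 11]
9: 0x5d (blk 5, set 1) → VC-HIT  vc=[17, 9, 11]
10: 0x176 (blk 23, set 3) → L1-HIT  vc=[17, 9, 11]
11: 0x17c (blk 23, set 3) → L1-HIT  vc=[17, 9, 11]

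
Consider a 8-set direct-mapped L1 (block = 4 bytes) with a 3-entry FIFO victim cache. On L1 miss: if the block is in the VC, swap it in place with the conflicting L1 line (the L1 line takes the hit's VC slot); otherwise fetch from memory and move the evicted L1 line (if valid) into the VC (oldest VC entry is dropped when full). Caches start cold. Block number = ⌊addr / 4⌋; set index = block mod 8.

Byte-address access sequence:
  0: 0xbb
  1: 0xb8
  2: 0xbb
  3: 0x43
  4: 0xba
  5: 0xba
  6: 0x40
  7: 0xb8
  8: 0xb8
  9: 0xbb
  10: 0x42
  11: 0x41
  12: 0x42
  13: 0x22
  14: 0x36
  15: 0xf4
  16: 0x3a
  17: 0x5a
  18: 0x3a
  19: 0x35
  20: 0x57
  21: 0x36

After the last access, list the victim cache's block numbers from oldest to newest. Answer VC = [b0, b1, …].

VC = [46, 22, 21]

  [0] addr=0xbb blk=46 s=6: MISS | VC []
  [1] addr=0xb8 blk=46 s=6: L1-HIT | VC []
  [2] addr=0xbb blk=46 s=6: L1-HIT | VC []
  [3] addr=0x43 blk=16 s=0: MISS | VC []
  [4] addr=0xba blk=46 s=6: L1-HIT | VC []
  [5] addr=0xba blk=46 s=6: L1-HIT | VC []
  [6] addr=0x40 blk=16 s=0: L1-HIT | VC []
  [7] addr=0xb8 blk=46 s=6: L1-HIT | VC []
  [8] addr=0xb8 blk=46 s=6: L1-HIT | VC []
  [9] addr=0xbb blk=46 s=6: L1-HIT | VC []
  [10] addr=0x42 blk=16 s=0: L1-HIT | VC []
  [11] addr=0x41 blk=16 s=0: L1-HIT | VC []
  [12] addr=0x42 blk=16 s=0: L1-HIT | VC []
  [13] addr=0x22 blk=8 s=0: MISS | VC [16]
  [14] addr=0x36 blk=13 s=5: MISS | VC [16]
  [15] addr=0xf4 blk=61 s=5: MISS | VC [16, 13]
  [16] addr=0x3a blk=14 s=6: MISS | VC [16, 13, 46]
  [17] addr=0x5a blk=22 s=6: MISS | VC [13, 46, 14]
  [18] addr=0x3a blk=14 s=6: VC-HIT | VC [13, 46, 22]
  [19] addr=0x35 blk=13 s=5: VC-HIT | VC [61, 46, 22]
  [20] addr=0x57 blk=21 s=5: MISS | VC [46, 22, 13]
  [21] addr=0x36 blk=13 s=5: VC-HIT | VC [46, 22, 21]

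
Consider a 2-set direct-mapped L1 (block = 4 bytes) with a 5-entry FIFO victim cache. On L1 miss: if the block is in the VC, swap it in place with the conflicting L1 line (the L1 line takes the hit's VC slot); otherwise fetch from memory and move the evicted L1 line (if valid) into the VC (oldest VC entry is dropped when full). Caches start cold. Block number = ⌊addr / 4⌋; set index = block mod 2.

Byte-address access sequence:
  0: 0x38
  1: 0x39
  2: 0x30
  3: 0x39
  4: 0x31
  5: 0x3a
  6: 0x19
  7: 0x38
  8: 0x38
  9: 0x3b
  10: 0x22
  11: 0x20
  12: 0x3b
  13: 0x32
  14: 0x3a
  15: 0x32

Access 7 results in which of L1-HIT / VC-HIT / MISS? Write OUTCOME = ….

#0 0x38→b14/s0 MISS; vc=[]
#1 0x39→b14/s0 L1-HIT; vc=[]
#2 0x30→b12/s0 MISS; vc=[14]
#3 0x39→b14/s0 VC-HIT; vc=[12]
#4 0x31→b12/s0 VC-HIT; vc=[14]
#5 0x3a→b14/s0 VC-HIT; vc=[12]
#6 0x19→b6/s0 MISS; vc=[12,14]
#7 0x38→b14/s0 VC-HIT; vc=[12,6]
#8 0x38→b14/s0 L1-HIT; vc=[12,6]
#9 0x3b→b14/s0 L1-HIT; vc=[12,6]
#10 0x22→b8/s0 MISS; vc=[12,6,14]
#11 0x20→b8/s0 L1-HIT; vc=[12,6,14]
#12 0x3b→b14/s0 VC-HIT; vc=[12,6,8]
#13 0x32→b12/s0 VC-HIT; vc=[14,6,8]
#14 0x3a→b14/s0 VC-HIT; vc=[12,6,8]
#15 0x32→b12/s0 VC-HIT; vc=[14,6,8]

OUTCOME = VC-HIT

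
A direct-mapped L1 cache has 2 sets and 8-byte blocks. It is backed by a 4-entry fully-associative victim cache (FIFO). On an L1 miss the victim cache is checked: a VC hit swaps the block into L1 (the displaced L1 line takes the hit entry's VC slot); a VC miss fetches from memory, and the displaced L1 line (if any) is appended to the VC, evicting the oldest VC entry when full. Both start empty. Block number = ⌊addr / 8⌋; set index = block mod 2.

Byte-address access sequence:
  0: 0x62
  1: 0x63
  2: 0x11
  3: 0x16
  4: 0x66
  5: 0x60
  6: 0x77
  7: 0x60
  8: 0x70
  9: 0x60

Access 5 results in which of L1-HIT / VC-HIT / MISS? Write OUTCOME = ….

  [0] addr=0x62 blk=12 s=0: MISS | VC []
  [1] addr=0x63 blk=12 s=0: L1-HIT | VC []
  [2] addr=0x11 blk=2 s=0: MISS | VC [12]
  [3] addr=0x16 blk=2 s=0: L1-HIT | VC [12]
  [4] addr=0x66 blk=12 s=0: VC-HIT | VC [2]
  [5] addr=0x60 blk=12 s=0: L1-HIT | VC [2]
  [6] addr=0x77 blk=14 s=0: MISS | VC [2, 12]
  [7] addr=0x60 blk=12 s=0: VC-HIT | VC [2, 14]
  [8] addr=0x70 blk=14 s=0: VC-HIT | VC [2, 12]
  [9] addr=0x60 blk=12 s=0: VC-HIT | VC [2, 14]

OUTCOME = L1-HIT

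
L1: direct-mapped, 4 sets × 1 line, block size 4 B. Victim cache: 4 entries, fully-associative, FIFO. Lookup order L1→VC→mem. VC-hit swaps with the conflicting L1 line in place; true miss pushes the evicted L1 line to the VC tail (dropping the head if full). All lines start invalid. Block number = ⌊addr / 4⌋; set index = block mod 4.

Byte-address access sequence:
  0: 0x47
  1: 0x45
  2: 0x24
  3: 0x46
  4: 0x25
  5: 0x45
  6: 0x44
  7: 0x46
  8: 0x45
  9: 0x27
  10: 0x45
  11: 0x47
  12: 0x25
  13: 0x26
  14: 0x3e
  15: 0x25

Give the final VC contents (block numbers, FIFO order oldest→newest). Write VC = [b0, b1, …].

  [0] addr=0x47 blk=17 s=1: MISS | VC []
  [1] addr=0x45 blk=17 s=1: L1-HIT | VC []
  [2] addr=0x24 blk=9 s=1: MISS | VC [17]
  [3] addr=0x46 blk=17 s=1: VC-HIT | VC [9]
  [4] addr=0x25 blk=9 s=1: VC-HIT | VC [17]
  [5] addr=0x45 blk=17 s=1: VC-HIT | VC [9]
  [6] addr=0x44 blk=17 s=1: L1-HIT | VC [9]
  [7] addr=0x46 blk=17 s=1: L1-HIT | VC [9]
  [8] addr=0x45 blk=17 s=1: L1-HIT | VC [9]
  [9] addr=0x27 blk=9 s=1: VC-HIT | VC [17]
  [10] addr=0x45 blk=17 s=1: VC-HIT | VC [9]
  [11] addr=0x47 blk=17 s=1: L1-HIT | VC [9]
  [12] addr=0x25 blk=9 s=1: VC-HIT | VC [17]
  [13] addr=0x26 blk=9 s=1: L1-HIT | VC [17]
  [14] addr=0x3e blk=15 s=3: MISS | VC [17]
  [15] addr=0x25 blk=9 s=1: L1-HIT | VC [17]

VC = [17]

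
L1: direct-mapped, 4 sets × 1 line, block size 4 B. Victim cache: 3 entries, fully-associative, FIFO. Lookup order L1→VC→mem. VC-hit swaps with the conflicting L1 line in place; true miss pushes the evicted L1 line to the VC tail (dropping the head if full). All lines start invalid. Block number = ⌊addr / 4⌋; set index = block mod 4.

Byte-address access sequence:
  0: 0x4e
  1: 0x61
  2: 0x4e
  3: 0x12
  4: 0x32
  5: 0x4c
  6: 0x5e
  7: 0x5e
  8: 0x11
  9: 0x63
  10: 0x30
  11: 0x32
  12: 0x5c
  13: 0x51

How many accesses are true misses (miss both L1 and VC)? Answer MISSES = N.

MISSES = 6

  [0] addr=0x4e blk=19 s=3: MISS | VC []
  [1] addr=0x61 blk=24 s=0: MISS | VC []
  [2] addr=0x4e blk=19 s=3: L1-HIT | VC []
  [3] addr=0x12 blk=4 s=0: MISS | VC [24]
  [4] addr=0x32 blk=12 s=0: MISS | VC [24, 4]
  [5] addr=0x4c blk=19 s=3: L1-HIT | VC [24, 4]
  [6] addr=0x5e blk=23 s=3: MISS | VC [24, 4, 19]
  [7] addr=0x5e blk=23 s=3: L1-HIT | VC [24, 4, 19]
  [8] addr=0x11 blk=4 s=0: VC-HIT | VC [24, 12, 19]
  [9] addr=0x63 blk=24 s=0: VC-HIT | VC [4, 12, 19]
  [10] addr=0x30 blk=12 s=0: VC-HIT | VC [4, 24, 19]
  [11] addr=0x32 blk=12 s=0: L1-HIT | VC [4, 24, 19]
  [12] addr=0x5c blk=23 s=3: L1-HIT | VC [4, 24, 19]
  [13] addr=0x51 blk=20 s=0: MISS | VC [24, 19, 12]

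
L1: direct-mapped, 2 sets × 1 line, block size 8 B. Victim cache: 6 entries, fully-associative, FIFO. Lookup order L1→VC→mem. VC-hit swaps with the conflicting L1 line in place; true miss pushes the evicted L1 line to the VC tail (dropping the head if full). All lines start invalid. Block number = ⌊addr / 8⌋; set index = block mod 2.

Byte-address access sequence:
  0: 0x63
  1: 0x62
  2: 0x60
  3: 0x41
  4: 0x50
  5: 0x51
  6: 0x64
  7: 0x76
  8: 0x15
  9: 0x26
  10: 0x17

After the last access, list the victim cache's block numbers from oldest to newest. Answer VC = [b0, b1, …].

0: 0x63 (blk 12, set 0) → MISS  vc=[]
1: 0x62 (blk 12, set 0) → L1-HIT  vc=[]
2: 0x60 (blk 12, set 0) → L1-HIT  vc=[]
3: 0x41 (blk 8, set 0) → MISS  vc=[12]
4: 0x50 (blk 10, set 0) → MISS  vc=[12, 8]
5: 0x51 (blk 10, set 0) → L1-HIT  vc=[12, 8]
6: 0x64 (blk 12, set 0) → VC-HIT  vc=[10, 8]
7: 0x76 (blk 14, set 0) → MISS  vc=[10, 8, 12]
8: 0x15 (blk 2, set 0) → MISS  vc=[10, 8, 12, 14]
9: 0x26 (blk 4, set 0) → MISS  vc=[10, 8, 12, 14, 2]
10: 0x17 (blk 2, set 0) → VC-HIT  vc=[10, 8, 12, 14, 4]

VC = [10, 8, 12, 14, 4]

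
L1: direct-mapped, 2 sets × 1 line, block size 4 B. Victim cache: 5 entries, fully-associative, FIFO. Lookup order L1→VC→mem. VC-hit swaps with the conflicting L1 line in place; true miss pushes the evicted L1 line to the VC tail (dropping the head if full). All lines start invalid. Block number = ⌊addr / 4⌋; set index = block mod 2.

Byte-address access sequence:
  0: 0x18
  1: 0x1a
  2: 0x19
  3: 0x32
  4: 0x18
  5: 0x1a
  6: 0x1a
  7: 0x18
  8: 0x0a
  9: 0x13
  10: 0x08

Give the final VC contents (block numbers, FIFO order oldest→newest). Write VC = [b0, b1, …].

0: 0x18 (blk 6, set 0) → MISS  vc=[]
1: 0x1a (blk 6, set 0) → L1-HIT  vc=[]
2: 0x19 (blk 6, set 0) → L1-HIT  vc=[]
3: 0x32 (blk 12, set 0) → MISS  vc=[6]
4: 0x18 (blk 6, set 0) → VC-HIT  vc=[12]
5: 0x1a (blk 6, set 0) → L1-HIT  vc=[12]
6: 0x1a (blk 6, set 0) → L1-HIT  vc=[12]
7: 0x18 (blk 6, set 0) → L1-HIT  vc=[12]
8: 0xa (blk 2, set 0) → MISS  vc=[12, 6]
9: 0x13 (blk 4, set 0) → MISS  vc=[12, 6, 2]
10: 0x8 (blk 2, set 0) → VC-HIT  vc=[12, 6, 4]

VC = [12, 6, 4]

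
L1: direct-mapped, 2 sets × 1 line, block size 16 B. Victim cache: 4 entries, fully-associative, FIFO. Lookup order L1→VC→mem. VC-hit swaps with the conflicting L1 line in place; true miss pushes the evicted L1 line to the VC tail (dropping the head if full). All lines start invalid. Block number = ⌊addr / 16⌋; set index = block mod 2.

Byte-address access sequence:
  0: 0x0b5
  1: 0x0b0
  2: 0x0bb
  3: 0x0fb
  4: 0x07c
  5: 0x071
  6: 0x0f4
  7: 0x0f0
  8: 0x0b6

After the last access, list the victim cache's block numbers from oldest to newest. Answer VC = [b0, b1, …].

VC = [15, 7]

0: 0xb5 (blk 11, set 1) → MISS  vc=[]
1: 0xb0 (blk 11, set 1) → L1-HIT  vc=[]
2: 0xbb (blk 11, set 1) → L1-HIT  vc=[]
3: 0xfb (blk 15, set 1) → MISS  vc=[11]
4: 0x7c (blk 7, set 1) → MISS  vc=[11, 15]
5: 0x71 (blk 7, set 1) → L1-HIT  vc=[11, 15]
6: 0xf4 (blk 15, set 1) → VC-HIT  vc=[11, 7]
7: 0xf0 (blk 15, set 1) → L1-HIT  vc=[11, 7]
8: 0xb6 (blk 11, set 1) → VC-HIT  vc=[15, 7]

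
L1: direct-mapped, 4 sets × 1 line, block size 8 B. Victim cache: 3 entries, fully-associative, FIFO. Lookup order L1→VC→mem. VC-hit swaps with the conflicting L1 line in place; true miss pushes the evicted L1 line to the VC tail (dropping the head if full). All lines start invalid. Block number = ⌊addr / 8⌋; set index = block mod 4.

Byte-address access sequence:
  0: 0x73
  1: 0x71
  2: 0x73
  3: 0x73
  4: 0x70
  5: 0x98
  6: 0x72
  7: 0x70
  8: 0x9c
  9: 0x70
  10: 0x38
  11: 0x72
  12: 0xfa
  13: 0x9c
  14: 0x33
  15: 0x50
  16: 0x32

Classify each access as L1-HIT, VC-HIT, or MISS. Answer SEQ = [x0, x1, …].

SEQ = [MISS, L1-HIT, L1-HIT, L1-HIT, L1-HIT, MISS, L1-HIT, L1-HIT, L1-HIT, L1-HIT, MISS, L1-HIT, MISS, VC-HIT, MISS, MISS, VC-HIT]

0: 0x73 (blk 14, set 2) → MISS  vc=[]
1: 0x71 (blk 14, set 2) → L1-HIT  vc=[]
2: 0x73 (blk 14, set 2) → L1-HIT  vc=[]
3: 0x73 (blk 14, set 2) → L1-HIT  vc=[]
4: 0x70 (blk 14, set 2) → L1-HIT  vc=[]
5: 0x98 (blk 19, set 3) → MISS  vc=[]
6: 0x72 (blk 14, set 2) → L1-HIT  vc=[]
7: 0x70 (blk 14, set 2) → L1-HIT  vc=[]
8: 0x9c (blk 19, set 3) → L1-HIT  vc=[]
9: 0x70 (blk 14, set 2) → L1-HIT  vc=[]
10: 0x38 (blk 7, set 3) → MISS  vc=[19]
11: 0x72 (blk 14, set 2) → L1-HIT  vc=[19]
12: 0xfa (blk 31, set 3) → MISS  vc=[19, 7]
13: 0x9c (blk 19, set 3) → VC-HIT  vc=[31, 7]
14: 0x33 (blk 6, set 2) → MISS  vc=[31, 7, 14]
15: 0x50 (blk 10, set 2) → MISS  vc=[7, 14, 6]
16: 0x32 (blk 6, set 2) → VC-HIT  vc=[7, 14, 10]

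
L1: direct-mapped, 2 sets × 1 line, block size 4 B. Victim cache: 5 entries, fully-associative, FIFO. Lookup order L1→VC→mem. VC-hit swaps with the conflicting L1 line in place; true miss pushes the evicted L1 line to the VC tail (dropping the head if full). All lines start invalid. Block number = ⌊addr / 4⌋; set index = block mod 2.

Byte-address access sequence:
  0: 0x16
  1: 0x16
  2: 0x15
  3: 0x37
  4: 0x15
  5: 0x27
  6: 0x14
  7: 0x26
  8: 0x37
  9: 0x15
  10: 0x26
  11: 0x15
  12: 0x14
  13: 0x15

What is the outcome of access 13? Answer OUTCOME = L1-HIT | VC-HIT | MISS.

#0 0x16→b5/s1 MISS; vc=[]
#1 0x16→b5/s1 L1-HIT; vc=[]
#2 0x15→b5/s1 L1-HIT; vc=[]
#3 0x37→b13/s1 MISS; vc=[5]
#4 0x15→b5/s1 VC-HIT; vc=[13]
#5 0x27→b9/s1 MISS; vc=[13,5]
#6 0x14→b5/s1 VC-HIT; vc=[13,9]
#7 0x26→b9/s1 VC-HIT; vc=[13,5]
#8 0x37→b13/s1 VC-HIT; vc=[9,5]
#9 0x15→b5/s1 VC-HIT; vc=[9,13]
#10 0x26→b9/s1 VC-HIT; vc=[5,13]
#11 0x15→b5/s1 VC-HIT; vc=[9,13]
#12 0x14→b5/s1 L1-HIT; vc=[9,13]
#13 0x15→b5/s1 L1-HIT; vc=[9,13]

OUTCOME = L1-HIT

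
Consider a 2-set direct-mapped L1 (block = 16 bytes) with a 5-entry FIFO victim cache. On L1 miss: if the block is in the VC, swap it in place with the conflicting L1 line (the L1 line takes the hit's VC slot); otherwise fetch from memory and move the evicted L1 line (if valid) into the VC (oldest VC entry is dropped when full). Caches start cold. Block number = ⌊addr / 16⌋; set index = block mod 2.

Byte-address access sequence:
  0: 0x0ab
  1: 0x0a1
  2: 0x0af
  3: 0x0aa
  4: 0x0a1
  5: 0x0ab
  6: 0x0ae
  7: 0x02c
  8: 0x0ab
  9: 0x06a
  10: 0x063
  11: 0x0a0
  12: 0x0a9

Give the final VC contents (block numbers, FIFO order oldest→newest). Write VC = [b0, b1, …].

#0 0xab→b10/s0 MISS; vc=[]
#1 0xa1→b10/s0 L1-HIT; vc=[]
#2 0xaf→b10/s0 L1-HIT; vc=[]
#3 0xaa→b10/s0 L1-HIT; vc=[]
#4 0xa1→b10/s0 L1-HIT; vc=[]
#5 0xab→b10/s0 L1-HIT; vc=[]
#6 0xae→b10/s0 L1-HIT; vc=[]
#7 0x2c→b2/s0 MISS; vc=[10]
#8 0xab→b10/s0 VC-HIT; vc=[2]
#9 0x6a→b6/s0 MISS; vc=[2,10]
#10 0x63→b6/s0 L1-HIT; vc=[2,10]
#11 0xa0→b10/s0 VC-HIT; vc=[2,6]
#12 0xa9→b10/s0 L1-HIT; vc=[2,6]

VC = [2, 6]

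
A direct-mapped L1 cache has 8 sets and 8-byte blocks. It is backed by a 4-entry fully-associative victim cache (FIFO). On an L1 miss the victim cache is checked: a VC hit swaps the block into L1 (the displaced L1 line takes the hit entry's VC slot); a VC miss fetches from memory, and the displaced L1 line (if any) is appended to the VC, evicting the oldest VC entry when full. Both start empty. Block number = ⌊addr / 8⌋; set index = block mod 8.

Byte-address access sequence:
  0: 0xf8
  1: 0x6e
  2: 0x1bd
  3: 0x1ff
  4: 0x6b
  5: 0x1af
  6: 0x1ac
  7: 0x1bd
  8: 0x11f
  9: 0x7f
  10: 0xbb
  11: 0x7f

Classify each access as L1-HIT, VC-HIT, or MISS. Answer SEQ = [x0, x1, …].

SEQ = [MISS, MISS, MISS, MISS, L1-HIT, MISS, L1-HIT, VC-HIT, MISS, MISS, MISS, VC-HIT]

#0 0xf8→b31/s7 MISS; vc=[]
#1 0x6e→b13/s5 MISS; vc=[]
#2 0x1bd→b55/s7 MISS; vc=[31]
#3 0x1ff→b63/s7 MISS; vc=[31,55]
#4 0x6b→b13/s5 L1-HIT; vc=[31,55]
#5 0x1af→b53/s5 MISS; vc=[31,55,13]
#6 0x1ac→b53/s5 L1-HIT; vc=[31,55,13]
#7 0x1bd→b55/s7 VC-HIT; vc=[31,63,13]
#8 0x11f→b35/s3 MISS; vc=[31,63,13]
#9 0x7f→b15/s7 MISS; vc=[31,63,13,55]
#10 0xbb→b23/s7 MISS; vc=[63,13,55,15]
#11 0x7f→b15/s7 VC-HIT; vc=[63,13,55,23]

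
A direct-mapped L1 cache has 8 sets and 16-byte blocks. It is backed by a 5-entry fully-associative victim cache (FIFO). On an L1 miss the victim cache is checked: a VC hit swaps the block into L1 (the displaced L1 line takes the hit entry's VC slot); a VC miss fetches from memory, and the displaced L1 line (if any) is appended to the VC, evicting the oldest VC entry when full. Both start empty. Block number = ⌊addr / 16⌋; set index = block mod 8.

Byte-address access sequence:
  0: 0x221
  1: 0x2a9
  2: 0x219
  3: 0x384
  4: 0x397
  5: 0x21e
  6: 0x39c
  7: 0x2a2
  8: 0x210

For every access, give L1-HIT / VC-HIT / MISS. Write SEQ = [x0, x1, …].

SEQ = [MISS, MISS, MISS, MISS, MISS, VC-HIT, VC-HIT, L1-HIT, VC-HIT]

  [0] addr=0x221 blk=34 s=2: MISS | VC []
  [1] addr=0x2a9 blk=42 s=2: MISS | VC [34]
  [2] addr=0x219 blk=33 s=1: MISS | VC [34]
  [3] addr=0x384 blk=56 s=0: MISS | VC [34]
  [4] addr=0x397 blk=57 s=1: MISS | VC [34, 33]
  [5] addr=0x21e blk=33 s=1: VC-HIT | VC [34, 57]
  [6] addr=0x39c blk=57 s=1: VC-HIT | VC [34, 33]
  [7] addr=0x2a2 blk=42 s=2: L1-HIT | VC [34, 33]
  [8] addr=0x210 blk=33 s=1: VC-HIT | VC [34, 57]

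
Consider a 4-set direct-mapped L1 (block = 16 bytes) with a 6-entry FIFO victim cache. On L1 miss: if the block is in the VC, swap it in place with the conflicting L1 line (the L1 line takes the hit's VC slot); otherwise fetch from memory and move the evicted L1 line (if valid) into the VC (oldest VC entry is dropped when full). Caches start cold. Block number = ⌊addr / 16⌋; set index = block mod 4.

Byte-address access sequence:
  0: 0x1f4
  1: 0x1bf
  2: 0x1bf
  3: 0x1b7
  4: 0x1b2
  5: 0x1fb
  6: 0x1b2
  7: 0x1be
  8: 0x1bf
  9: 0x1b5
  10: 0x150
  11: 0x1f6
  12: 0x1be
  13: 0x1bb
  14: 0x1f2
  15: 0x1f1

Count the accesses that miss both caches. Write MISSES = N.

MISSES = 3

  [0] addr=0x1f4 blk=31 s=3: MISS | VC []
  [1] addr=0x1bf blk=27 s=3: MISS | VC [31]
  [2] addr=0x1bf blk=27 s=3: L1-HIT | VC [31]
  [3] addr=0x1b7 blk=27 s=3: L1-HIT | VC [31]
  [4] addr=0x1b2 blk=27 s=3: L1-HIT | VC [31]
  [5] addr=0x1fb blk=31 s=3: VC-HIT | VC [27]
  [6] addr=0x1b2 blk=27 s=3: VC-HIT | VC [31]
  [7] addr=0x1be blk=27 s=3: L1-HIT | VC [31]
  [8] addr=0x1bf blk=27 s=3: L1-HIT | VC [31]
  [9] addr=0x1b5 blk=27 s=3: L1-HIT | VC [31]
  [10] addr=0x150 blk=21 s=1: MISS | VC [31]
  [11] addr=0x1f6 blk=31 s=3: VC-HIT | VC [27]
  [12] addr=0x1be blk=27 s=3: VC-HIT | VC [31]
  [13] addr=0x1bb blk=27 s=3: L1-HIT | VC [31]
  [14] addr=0x1f2 blk=31 s=3: VC-HIT | VC [27]
  [15] addr=0x1f1 blk=31 s=3: L1-HIT | VC [27]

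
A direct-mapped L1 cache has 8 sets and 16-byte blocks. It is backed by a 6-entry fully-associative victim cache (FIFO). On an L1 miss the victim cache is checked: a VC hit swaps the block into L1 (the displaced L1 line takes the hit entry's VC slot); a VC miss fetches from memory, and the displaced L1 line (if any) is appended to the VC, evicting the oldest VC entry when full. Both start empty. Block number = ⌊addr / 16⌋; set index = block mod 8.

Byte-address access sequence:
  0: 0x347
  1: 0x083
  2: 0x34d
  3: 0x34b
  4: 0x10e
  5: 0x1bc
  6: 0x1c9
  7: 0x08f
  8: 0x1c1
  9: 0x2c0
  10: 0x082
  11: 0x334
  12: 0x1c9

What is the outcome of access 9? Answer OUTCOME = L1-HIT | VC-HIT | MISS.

#0 0x347→b52/s4 MISS; vc=[]
#1 0x83→b8/s0 MISS; vc=[]
#2 0x34d→b52/s4 L1-HIT; vc=[]
#3 0x34b→b52/s4 L1-HIT; vc=[]
#4 0x10e→b16/s0 MISS; vc=[8]
#5 0x1bc→b27/s3 MISS; vc=[8]
#6 0x1c9→b28/s4 MISS; vc=[8,52]
#7 0x8f→b8/s0 VC-HIT; vc=[16,52]
#8 0x1c1→b28/s4 L1-HIT; vc=[16,52]
#9 0x2c0→b44/s4 MISS; vc=[16,52,28]
#10 0x82→b8/s0 L1-HIT; vc=[16,52,28]
#11 0x334→b51/s3 MISS; vc=[16,52,28,27]
#12 0x1c9→b28/s4 VC-HIT; vc=[16,52,44,27]

OUTCOME = MISS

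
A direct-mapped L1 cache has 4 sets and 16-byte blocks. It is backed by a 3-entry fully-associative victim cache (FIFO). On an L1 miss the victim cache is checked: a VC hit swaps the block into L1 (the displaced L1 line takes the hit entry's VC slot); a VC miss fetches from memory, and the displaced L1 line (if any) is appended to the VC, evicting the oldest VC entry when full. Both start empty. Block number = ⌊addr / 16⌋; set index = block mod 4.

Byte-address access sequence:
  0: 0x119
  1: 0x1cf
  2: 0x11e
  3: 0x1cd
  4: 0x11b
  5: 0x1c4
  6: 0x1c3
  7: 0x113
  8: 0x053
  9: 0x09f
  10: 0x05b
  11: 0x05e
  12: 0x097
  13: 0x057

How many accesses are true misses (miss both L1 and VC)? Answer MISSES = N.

#0 0x119→b17/s1 MISS; vc=[]
#1 0x1cf→b28/s0 MISS; vc=[]
#2 0x11e→b17/s1 L1-HIT; vc=[]
#3 0x1cd→b28/s0 L1-HIT; vc=[]
#4 0x11b→b17/s1 L1-HIT; vc=[]
#5 0x1c4→b28/s0 L1-HIT; vc=[]
#6 0x1c3→b28/s0 L1-HIT; vc=[]
#7 0x113→b17/s1 L1-HIT; vc=[]
#8 0x53→b5/s1 MISS; vc=[17]
#9 0x9f→b9/s1 MISS; vc=[17,5]
#10 0x5b→b5/s1 VC-HIT; vc=[17,9]
#11 0x5e→b5/s1 L1-HIT; vc=[17,9]
#12 0x97→b9/s1 VC-HIT; vc=[17,5]
#13 0x57→b5/s1 VC-HIT; vc=[17,9]

MISSES = 4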